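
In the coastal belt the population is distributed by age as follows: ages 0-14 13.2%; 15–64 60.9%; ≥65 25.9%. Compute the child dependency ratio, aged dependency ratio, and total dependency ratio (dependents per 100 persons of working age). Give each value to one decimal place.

Youth dependency ratio: 21.7
Old-age dependency ratio: 42.5
Total dependency ratio: 64.2

Youth dependency ratio = 13.2 / 60.9 × 100 = 21.7
Old-age dependency ratio = 25.9 / 60.9 × 100 = 42.5
Total dependency ratio = (13.2 + 25.9) / 60.9 × 100 = 39.1 / 60.9 × 100 = 64.2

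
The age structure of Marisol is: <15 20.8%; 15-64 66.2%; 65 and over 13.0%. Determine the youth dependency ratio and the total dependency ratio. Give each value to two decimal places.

Youth dependency ratio: 31.42
Total dependency ratio: 51.06

Youth dependency ratio = 20.8 / 66.2 × 100 = 31.42
Total dependency ratio = (20.8 + 13.0) / 66.2 × 100 = 33.8 / 66.2 × 100 = 51.06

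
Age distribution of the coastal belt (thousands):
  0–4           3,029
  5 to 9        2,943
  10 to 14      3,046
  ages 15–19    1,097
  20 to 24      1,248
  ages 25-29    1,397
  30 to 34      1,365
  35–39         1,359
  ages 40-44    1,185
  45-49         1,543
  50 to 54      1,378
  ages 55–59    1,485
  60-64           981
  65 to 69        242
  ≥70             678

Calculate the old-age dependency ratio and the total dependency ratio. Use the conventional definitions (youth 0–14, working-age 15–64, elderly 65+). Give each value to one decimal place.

0–14: 3,029 + 2,943 + 3,046 = 9,018
15–64: 1,097 + 1,248 + 1,397 + 1,365 + 1,359 + 1,185 + 1,543 + 1,378 + 1,485 + 981 = 13,038
65+: 242 + 678 = 920
Old-age dependency ratio = 920 / 13,038 × 100 = 7.1
Total dependency ratio = (9,018 + 920) / 13,038 × 100 = 9,938 / 13,038 × 100 = 76.2

Old-age dependency ratio: 7.1
Total dependency ratio: 76.2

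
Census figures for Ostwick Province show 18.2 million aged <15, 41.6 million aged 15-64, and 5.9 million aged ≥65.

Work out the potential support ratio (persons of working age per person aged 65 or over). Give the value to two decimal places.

Potential support ratio: 7.05

Potential support ratio = 41.6 / 5.9 = 7.05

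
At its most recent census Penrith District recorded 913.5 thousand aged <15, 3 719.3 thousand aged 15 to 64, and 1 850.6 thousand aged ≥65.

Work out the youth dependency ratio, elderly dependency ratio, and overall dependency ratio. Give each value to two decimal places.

Youth dependency ratio = 913.5 / 3 719.3 × 100 = 24.56
Old-age dependency ratio = 1 850.6 / 3 719.3 × 100 = 49.76
Total dependency ratio = (913.5 + 1 850.6) / 3 719.3 × 100 = 2 764.1 / 3 719.3 × 100 = 74.32

Youth dependency ratio: 24.56
Old-age dependency ratio: 49.76
Total dependency ratio: 74.32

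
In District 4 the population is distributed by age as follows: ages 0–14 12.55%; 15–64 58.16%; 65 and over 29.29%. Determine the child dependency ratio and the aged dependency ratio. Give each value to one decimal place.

Youth dependency ratio = 12.55 / 58.16 × 100 = 21.6
Old-age dependency ratio = 29.29 / 58.16 × 100 = 50.4

Youth dependency ratio: 21.6
Old-age dependency ratio: 50.4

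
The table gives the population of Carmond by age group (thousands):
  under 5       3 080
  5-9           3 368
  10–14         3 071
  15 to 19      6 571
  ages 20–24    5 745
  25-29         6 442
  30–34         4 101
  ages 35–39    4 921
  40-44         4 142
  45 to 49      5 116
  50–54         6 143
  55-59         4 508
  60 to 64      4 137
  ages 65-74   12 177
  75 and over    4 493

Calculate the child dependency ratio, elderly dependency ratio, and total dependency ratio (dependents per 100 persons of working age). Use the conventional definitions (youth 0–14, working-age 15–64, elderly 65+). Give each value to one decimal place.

Youth dependency ratio: 18.4
Old-age dependency ratio: 32.2
Total dependency ratio: 50.5

0–14: 3 080 + 3 368 + 3 071 = 9 519
15–64: 6 571 + 5 745 + 6 442 + 4 101 + 4 921 + 4 142 + 5 116 + 6 143 + 4 508 + 4 137 = 51 826
65+: 12 177 + 4 493 = 16 670
Youth dependency ratio = 9 519 / 51 826 × 100 = 18.4
Old-age dependency ratio = 16 670 / 51 826 × 100 = 32.2
Total dependency ratio = (9 519 + 16 670) / 51 826 × 100 = 26 189 / 51 826 × 100 = 50.5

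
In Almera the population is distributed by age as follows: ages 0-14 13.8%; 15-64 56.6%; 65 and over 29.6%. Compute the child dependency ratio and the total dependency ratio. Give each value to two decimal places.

Youth dependency ratio: 24.38
Total dependency ratio: 76.68

Youth dependency ratio = 13.8 / 56.6 × 100 = 24.38
Total dependency ratio = (13.8 + 29.6) / 56.6 × 100 = 43.4 / 56.6 × 100 = 76.68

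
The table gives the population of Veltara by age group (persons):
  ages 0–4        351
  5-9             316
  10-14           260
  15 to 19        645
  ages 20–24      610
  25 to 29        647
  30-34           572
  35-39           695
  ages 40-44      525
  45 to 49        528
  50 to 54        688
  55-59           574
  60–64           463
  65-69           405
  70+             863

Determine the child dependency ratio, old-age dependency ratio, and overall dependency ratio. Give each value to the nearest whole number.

0–14: 351 + 316 + 260 = 927
15–64: 645 + 610 + 647 + 572 + 695 + 525 + 528 + 688 + 574 + 463 = 5 947
65+: 405 + 863 = 1 268
Youth dependency ratio = 927 / 5 947 × 100 = 16
Old-age dependency ratio = 1 268 / 5 947 × 100 = 21
Total dependency ratio = (927 + 1 268) / 5 947 × 100 = 2 195 / 5 947 × 100 = 37

Youth dependency ratio: 16
Old-age dependency ratio: 21
Total dependency ratio: 37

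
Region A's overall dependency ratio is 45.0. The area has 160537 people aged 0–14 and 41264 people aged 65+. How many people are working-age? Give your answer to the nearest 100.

Working-age: 448400

Total dependency ratio = (youth + elderly) / working-age × 100
45.0 = (160537 + 41264) / W × 100
⇒ 448400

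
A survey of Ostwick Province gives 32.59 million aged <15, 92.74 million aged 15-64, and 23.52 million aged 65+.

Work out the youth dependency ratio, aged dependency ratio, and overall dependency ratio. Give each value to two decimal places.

Youth dependency ratio = 32.59 / 92.74 × 100 = 35.14
Old-age dependency ratio = 23.52 / 92.74 × 100 = 25.36
Total dependency ratio = (32.59 + 23.52) / 92.74 × 100 = 56.11 / 92.74 × 100 = 60.50

Youth dependency ratio: 35.14
Old-age dependency ratio: 25.36
Total dependency ratio: 60.50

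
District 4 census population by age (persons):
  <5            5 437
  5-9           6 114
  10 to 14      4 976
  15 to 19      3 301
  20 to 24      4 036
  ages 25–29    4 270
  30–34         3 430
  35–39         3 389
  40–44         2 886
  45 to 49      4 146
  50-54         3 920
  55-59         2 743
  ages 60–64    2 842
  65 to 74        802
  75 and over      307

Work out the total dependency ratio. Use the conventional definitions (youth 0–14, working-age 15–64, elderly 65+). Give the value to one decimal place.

Total dependency ratio: 50.4

0–14: 5 437 + 6 114 + 4 976 = 16 527
15–64: 3 301 + 4 036 + 4 270 + 3 430 + 3 389 + 2 886 + 4 146 + 3 920 + 2 743 + 2 842 = 34 963
65+: 802 + 307 = 1 109
Total dependency ratio = (16 527 + 1 109) / 34 963 × 100 = 17 636 / 34 963 × 100 = 50.4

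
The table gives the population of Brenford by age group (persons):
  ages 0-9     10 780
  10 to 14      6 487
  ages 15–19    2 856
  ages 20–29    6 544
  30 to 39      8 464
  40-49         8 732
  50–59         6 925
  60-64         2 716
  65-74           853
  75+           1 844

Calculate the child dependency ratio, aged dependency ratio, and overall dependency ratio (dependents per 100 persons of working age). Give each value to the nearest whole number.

0–14: 10 780 + 6 487 = 17 267
15–64: 2 856 + 6 544 + 8 464 + 8 732 + 6 925 + 2 716 = 36 237
65+: 853 + 1 844 = 2 697
Youth dependency ratio = 17 267 / 36 237 × 100 = 48
Old-age dependency ratio = 2 697 / 36 237 × 100 = 7
Total dependency ratio = (17 267 + 2 697) / 36 237 × 100 = 19 964 / 36 237 × 100 = 55

Youth dependency ratio: 48
Old-age dependency ratio: 7
Total dependency ratio: 55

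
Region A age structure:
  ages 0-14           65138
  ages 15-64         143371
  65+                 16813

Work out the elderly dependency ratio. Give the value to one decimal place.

Old-age dependency ratio: 11.7

Old-age dependency ratio = 16813 / 143371 × 100 = 11.7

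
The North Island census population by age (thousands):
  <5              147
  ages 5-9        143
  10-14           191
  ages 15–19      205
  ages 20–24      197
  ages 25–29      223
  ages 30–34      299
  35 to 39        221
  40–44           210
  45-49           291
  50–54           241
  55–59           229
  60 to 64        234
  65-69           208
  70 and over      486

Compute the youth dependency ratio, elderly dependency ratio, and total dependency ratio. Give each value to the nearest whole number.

Youth dependency ratio: 20
Old-age dependency ratio: 30
Total dependency ratio: 50

0–14: 147 + 143 + 191 = 481
15–64: 205 + 197 + 223 + 299 + 221 + 210 + 291 + 241 + 229 + 234 = 2 350
65+: 208 + 486 = 694
Youth dependency ratio = 481 / 2 350 × 100 = 20
Old-age dependency ratio = 694 / 2 350 × 100 = 30
Total dependency ratio = (481 + 694) / 2 350 × 100 = 1 175 / 2 350 × 100 = 50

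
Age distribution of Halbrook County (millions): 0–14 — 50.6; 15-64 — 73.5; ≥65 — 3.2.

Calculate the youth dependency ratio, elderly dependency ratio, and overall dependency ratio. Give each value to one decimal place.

Youth dependency ratio: 68.8
Old-age dependency ratio: 4.4
Total dependency ratio: 73.2

Youth dependency ratio = 50.6 / 73.5 × 100 = 68.8
Old-age dependency ratio = 3.2 / 73.5 × 100 = 4.4
Total dependency ratio = (50.6 + 3.2) / 73.5 × 100 = 53.8 / 73.5 × 100 = 73.2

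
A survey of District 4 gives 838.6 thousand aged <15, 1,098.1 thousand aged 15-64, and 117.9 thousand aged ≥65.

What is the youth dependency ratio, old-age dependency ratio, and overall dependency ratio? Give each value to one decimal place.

Youth dependency ratio: 76.4
Old-age dependency ratio: 10.7
Total dependency ratio: 87.1

Youth dependency ratio = 838.6 / 1,098.1 × 100 = 76.4
Old-age dependency ratio = 117.9 / 1,098.1 × 100 = 10.7
Total dependency ratio = (838.6 + 117.9) / 1,098.1 × 100 = 956.5 / 1,098.1 × 100 = 87.1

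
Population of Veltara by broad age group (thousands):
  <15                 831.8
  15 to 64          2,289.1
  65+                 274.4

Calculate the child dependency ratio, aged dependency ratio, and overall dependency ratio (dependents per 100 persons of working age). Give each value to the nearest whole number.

Youth dependency ratio = 831.8 / 2,289.1 × 100 = 36
Old-age dependency ratio = 274.4 / 2,289.1 × 100 = 12
Total dependency ratio = (831.8 + 274.4) / 2,289.1 × 100 = 1,106.2 / 2,289.1 × 100 = 48

Youth dependency ratio: 36
Old-age dependency ratio: 12
Total dependency ratio: 48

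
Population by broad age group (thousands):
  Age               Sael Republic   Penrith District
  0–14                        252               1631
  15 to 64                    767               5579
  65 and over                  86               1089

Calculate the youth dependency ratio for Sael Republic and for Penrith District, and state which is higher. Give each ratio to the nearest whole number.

Sael Republic: 252 / 767 × 100 = 33
Penrith District: 1631 / 5579 × 100 = 29

Sael Republic: 33
Penrith District: 29
Higher: Sael Republic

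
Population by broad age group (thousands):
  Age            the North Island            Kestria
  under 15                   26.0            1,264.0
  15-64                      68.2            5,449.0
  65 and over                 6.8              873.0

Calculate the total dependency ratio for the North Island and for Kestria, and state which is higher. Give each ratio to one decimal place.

the North Island: 48.1
Kestria: 39.2
Higher: the North Island

the North Island: (26.0 + 6.8) / 68.2 × 100 = 32.8 / 68.2 × 100 = 48.1
Kestria: (1,264.0 + 873.0) / 5,449.0 × 100 = 2,137.0 / 5,449.0 × 100 = 39.2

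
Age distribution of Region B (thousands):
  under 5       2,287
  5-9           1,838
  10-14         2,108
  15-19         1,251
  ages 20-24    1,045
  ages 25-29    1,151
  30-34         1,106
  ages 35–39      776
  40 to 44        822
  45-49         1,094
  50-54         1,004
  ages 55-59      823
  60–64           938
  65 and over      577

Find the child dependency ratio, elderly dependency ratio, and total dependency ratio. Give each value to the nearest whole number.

Youth dependency ratio: 62
Old-age dependency ratio: 6
Total dependency ratio: 68

0–14: 2,287 + 1,838 + 2,108 = 6,233
15–64: 1,251 + 1,045 + 1,151 + 1,106 + 776 + 822 + 1,094 + 1,004 + 823 + 938 = 10,010
65+: 577
Youth dependency ratio = 6,233 / 10,010 × 100 = 62
Old-age dependency ratio = 577 / 10,010 × 100 = 6
Total dependency ratio = (6,233 + 577) / 10,010 × 100 = 6,810 / 10,010 × 100 = 68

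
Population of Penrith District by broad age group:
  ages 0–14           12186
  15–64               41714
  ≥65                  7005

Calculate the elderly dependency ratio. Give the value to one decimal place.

Old-age dependency ratio = 7005 / 41714 × 100 = 16.8

Old-age dependency ratio: 16.8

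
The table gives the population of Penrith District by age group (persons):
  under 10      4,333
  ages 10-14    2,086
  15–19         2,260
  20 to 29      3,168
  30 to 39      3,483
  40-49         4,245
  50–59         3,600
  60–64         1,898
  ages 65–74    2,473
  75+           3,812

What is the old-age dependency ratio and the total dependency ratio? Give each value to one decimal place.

0–14: 4,333 + 2,086 = 6,419
15–64: 2,260 + 3,168 + 3,483 + 4,245 + 3,600 + 1,898 = 18,654
65+: 2,473 + 3,812 = 6,285
Old-age dependency ratio = 6,285 / 18,654 × 100 = 33.7
Total dependency ratio = (6,419 + 6,285) / 18,654 × 100 = 12,704 / 18,654 × 100 = 68.1

Old-age dependency ratio: 33.7
Total dependency ratio: 68.1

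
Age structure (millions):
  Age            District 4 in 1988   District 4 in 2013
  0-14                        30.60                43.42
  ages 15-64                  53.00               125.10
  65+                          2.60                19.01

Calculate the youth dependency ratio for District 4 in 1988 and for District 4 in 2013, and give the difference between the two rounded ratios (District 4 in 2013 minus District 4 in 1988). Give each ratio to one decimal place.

District 4 in 1988: 30.60 / 53.00 × 100 = 57.7
District 4 in 2013: 43.42 / 125.10 × 100 = 34.7

District 4 in 1988: 57.7
District 4 in 2013: 34.7
Difference: -23.0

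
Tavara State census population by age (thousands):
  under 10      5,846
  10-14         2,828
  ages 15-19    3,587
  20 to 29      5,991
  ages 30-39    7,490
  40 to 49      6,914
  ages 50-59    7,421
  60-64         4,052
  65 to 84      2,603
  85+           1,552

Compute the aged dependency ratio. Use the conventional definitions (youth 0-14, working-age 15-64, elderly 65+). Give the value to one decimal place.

0–14: 5,846 + 2,828 = 8,674
15–64: 3,587 + 5,991 + 7,490 + 6,914 + 7,421 + 4,052 = 35,455
65+: 2,603 + 1,552 = 4,155
Old-age dependency ratio = 4,155 / 35,455 × 100 = 11.7

Old-age dependency ratio: 11.7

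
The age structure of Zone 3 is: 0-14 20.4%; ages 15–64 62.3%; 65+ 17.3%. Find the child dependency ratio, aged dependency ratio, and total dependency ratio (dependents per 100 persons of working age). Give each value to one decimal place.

Youth dependency ratio = 20.4 / 62.3 × 100 = 32.7
Old-age dependency ratio = 17.3 / 62.3 × 100 = 27.8
Total dependency ratio = (20.4 + 17.3) / 62.3 × 100 = 37.7 / 62.3 × 100 = 60.5

Youth dependency ratio: 32.7
Old-age dependency ratio: 27.8
Total dependency ratio: 60.5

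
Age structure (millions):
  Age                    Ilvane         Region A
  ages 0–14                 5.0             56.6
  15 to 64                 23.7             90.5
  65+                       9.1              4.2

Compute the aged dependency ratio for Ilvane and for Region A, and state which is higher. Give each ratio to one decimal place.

Ilvane: 9.1 / 23.7 × 100 = 38.4
Region A: 4.2 / 90.5 × 100 = 4.6

Ilvane: 38.4
Region A: 4.6
Higher: Ilvane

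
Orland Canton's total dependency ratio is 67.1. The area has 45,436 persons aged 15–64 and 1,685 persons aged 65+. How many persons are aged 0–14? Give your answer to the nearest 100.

Aged 0–14: 28,800

Total dependency ratio = (youth + elderly) / working-age × 100
67.1 = (Y + 1,685) / 45,436 × 100
⇒ 28,800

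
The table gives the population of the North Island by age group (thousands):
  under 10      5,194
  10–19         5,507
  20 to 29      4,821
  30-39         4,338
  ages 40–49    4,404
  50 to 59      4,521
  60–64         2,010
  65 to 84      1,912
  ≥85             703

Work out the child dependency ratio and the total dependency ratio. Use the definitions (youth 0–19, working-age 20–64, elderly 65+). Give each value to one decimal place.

0–19: 5,194 + 5,507 = 10,701
20–64: 4,821 + 4,338 + 4,404 + 4,521 + 2,010 = 20,094
65+: 1,912 + 703 = 2,615
Youth dependency ratio = 10,701 / 20,094 × 100 = 53.3
Total dependency ratio = (10,701 + 2,615) / 20,094 × 100 = 13,316 / 20,094 × 100 = 66.3

Youth dependency ratio: 53.3
Total dependency ratio: 66.3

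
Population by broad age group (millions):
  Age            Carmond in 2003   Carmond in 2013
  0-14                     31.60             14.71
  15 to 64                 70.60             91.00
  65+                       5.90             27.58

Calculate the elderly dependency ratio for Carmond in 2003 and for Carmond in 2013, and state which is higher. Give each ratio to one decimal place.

Carmond in 2003: 5.90 / 70.60 × 100 = 8.4
Carmond in 2013: 27.58 / 91.00 × 100 = 30.3

Carmond in 2003: 8.4
Carmond in 2013: 30.3
Higher: Carmond in 2013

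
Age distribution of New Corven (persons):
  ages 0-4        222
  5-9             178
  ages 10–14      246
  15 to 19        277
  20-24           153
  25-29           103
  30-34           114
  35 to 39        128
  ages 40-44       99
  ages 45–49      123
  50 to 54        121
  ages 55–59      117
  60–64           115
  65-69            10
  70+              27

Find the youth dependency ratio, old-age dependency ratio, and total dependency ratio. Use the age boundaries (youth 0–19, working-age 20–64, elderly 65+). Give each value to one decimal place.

Youth dependency ratio: 86.0
Old-age dependency ratio: 3.4
Total dependency ratio: 89.5

0–19: 222 + 178 + 246 + 277 = 923
20–64: 153 + 103 + 114 + 128 + 99 + 123 + 121 + 117 + 115 = 1073
65+: 10 + 27 = 37
Youth dependency ratio = 923 / 1073 × 100 = 86.0
Old-age dependency ratio = 37 / 1073 × 100 = 3.4
Total dependency ratio = (923 + 37) / 1073 × 100 = 960 / 1073 × 100 = 89.5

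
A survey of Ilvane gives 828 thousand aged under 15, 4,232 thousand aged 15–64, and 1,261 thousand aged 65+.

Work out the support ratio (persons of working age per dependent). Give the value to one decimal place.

Support ratio = 4,232 / (828 + 1,261) = 4,232 / 2,089 = 2.0

Support ratio: 2.0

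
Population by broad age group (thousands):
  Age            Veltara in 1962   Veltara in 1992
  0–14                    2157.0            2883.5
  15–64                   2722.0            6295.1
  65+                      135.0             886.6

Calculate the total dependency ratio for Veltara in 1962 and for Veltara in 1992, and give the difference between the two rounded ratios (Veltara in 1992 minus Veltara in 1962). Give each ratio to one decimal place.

Veltara in 1962: 84.2
Veltara in 1992: 59.9
Difference: -24.3

Veltara in 1962: (2157.0 + 135.0) / 2722.0 × 100 = 2292.0 / 2722.0 × 100 = 84.2
Veltara in 1992: (2883.5 + 886.6) / 6295.1 × 100 = 3770.1 / 6295.1 × 100 = 59.9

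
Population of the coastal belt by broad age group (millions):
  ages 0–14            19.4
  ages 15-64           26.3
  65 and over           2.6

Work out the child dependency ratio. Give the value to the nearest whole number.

Youth dependency ratio = 19.4 / 26.3 × 100 = 74

Youth dependency ratio: 74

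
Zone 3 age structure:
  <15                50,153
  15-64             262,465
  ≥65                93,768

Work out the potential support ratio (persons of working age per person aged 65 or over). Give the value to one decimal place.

Potential support ratio: 2.8

Potential support ratio = 262,465 / 93,768 = 2.8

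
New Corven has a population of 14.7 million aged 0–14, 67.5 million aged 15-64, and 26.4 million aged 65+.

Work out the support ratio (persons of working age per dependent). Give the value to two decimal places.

Support ratio: 1.64

Support ratio = 67.5 / (14.7 + 26.4) = 67.5 / 41.1 = 1.64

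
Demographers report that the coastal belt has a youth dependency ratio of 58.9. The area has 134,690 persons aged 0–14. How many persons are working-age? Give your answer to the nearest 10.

Working-age: 228,680

Youth dependency ratio = youth / working-age × 100
58.9 = 134,690 / W × 100
⇒ 228,680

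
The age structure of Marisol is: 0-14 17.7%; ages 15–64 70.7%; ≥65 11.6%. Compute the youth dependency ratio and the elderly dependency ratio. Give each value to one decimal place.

Youth dependency ratio = 17.7 / 70.7 × 100 = 25.0
Old-age dependency ratio = 11.6 / 70.7 × 100 = 16.4

Youth dependency ratio: 25.0
Old-age dependency ratio: 16.4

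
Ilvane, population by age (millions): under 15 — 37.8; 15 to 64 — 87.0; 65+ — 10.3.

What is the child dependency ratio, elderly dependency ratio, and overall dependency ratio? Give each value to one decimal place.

Youth dependency ratio = 37.8 / 87.0 × 100 = 43.4
Old-age dependency ratio = 10.3 / 87.0 × 100 = 11.8
Total dependency ratio = (37.8 + 10.3) / 87.0 × 100 = 48.1 / 87.0 × 100 = 55.3

Youth dependency ratio: 43.4
Old-age dependency ratio: 11.8
Total dependency ratio: 55.3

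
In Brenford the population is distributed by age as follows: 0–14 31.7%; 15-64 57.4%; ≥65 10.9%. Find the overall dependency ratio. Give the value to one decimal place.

Total dependency ratio = (31.7 + 10.9) / 57.4 × 100 = 42.6 / 57.4 × 100 = 74.2

Total dependency ratio: 74.2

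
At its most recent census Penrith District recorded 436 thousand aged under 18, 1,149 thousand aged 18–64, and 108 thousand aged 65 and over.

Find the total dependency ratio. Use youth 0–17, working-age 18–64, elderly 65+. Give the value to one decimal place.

Total dependency ratio: 47.3

Total dependency ratio = (436 + 108) / 1,149 × 100 = 544 / 1,149 × 100 = 47.3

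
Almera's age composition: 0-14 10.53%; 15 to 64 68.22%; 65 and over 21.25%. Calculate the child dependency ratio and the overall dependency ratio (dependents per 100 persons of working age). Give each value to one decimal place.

Youth dependency ratio = 10.53 / 68.22 × 100 = 15.4
Total dependency ratio = (10.53 + 21.25) / 68.22 × 100 = 31.78 / 68.22 × 100 = 46.6

Youth dependency ratio: 15.4
Total dependency ratio: 46.6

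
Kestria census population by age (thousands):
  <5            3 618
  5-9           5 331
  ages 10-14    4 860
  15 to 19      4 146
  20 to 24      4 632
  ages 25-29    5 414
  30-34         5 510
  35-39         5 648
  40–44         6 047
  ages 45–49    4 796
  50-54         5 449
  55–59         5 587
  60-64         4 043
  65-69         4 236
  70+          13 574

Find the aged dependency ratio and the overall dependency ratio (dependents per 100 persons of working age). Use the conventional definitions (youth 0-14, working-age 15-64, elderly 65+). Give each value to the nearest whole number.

Old-age dependency ratio: 35
Total dependency ratio: 62

0–14: 3 618 + 5 331 + 4 860 = 13 809
15–64: 4 146 + 4 632 + 5 414 + 5 510 + 5 648 + 6 047 + 4 796 + 5 449 + 5 587 + 4 043 = 51 272
65+: 4 236 + 13 574 = 17 810
Old-age dependency ratio = 17 810 / 51 272 × 100 = 35
Total dependency ratio = (13 809 + 17 810) / 51 272 × 100 = 31 619 / 51 272 × 100 = 62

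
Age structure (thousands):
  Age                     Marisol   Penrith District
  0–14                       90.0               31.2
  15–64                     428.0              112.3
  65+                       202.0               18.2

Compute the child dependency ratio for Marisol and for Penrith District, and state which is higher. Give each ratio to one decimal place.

Marisol: 21.0
Penrith District: 27.8
Higher: Penrith District

Marisol: 90.0 / 428.0 × 100 = 21.0
Penrith District: 31.2 / 112.3 × 100 = 27.8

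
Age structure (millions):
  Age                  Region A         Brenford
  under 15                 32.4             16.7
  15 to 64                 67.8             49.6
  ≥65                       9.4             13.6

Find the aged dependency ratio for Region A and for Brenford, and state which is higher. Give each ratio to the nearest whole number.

Region A: 14
Brenford: 27
Higher: Brenford

Region A: 9.4 / 67.8 × 100 = 14
Brenford: 13.6 / 49.6 × 100 = 27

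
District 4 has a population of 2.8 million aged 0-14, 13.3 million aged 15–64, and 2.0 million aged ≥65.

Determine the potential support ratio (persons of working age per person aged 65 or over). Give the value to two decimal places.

Potential support ratio = 13.3 / 2.0 = 6.65

Potential support ratio: 6.65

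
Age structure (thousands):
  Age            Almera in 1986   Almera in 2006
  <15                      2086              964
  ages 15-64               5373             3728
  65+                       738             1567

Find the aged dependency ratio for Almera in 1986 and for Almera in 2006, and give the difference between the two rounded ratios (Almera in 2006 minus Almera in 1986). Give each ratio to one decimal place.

Almera in 1986: 13.7
Almera in 2006: 42.0
Difference: +28.3

Almera in 1986: 738 / 5373 × 100 = 13.7
Almera in 2006: 1567 / 3728 × 100 = 42.0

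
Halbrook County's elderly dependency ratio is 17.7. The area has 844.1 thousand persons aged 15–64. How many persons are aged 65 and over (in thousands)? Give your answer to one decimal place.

Aged 65 and over: 149.4

Old-age dependency ratio = elderly / working-age × 100
17.7 = E / 844.1 × 100
⇒ 149.4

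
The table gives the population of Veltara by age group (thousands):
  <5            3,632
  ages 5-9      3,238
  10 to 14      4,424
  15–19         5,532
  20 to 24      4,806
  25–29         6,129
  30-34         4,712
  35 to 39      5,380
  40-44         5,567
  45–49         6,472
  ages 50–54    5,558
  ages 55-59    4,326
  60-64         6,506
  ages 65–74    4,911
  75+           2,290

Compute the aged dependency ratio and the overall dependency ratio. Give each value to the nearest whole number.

Old-age dependency ratio: 13
Total dependency ratio: 34

0–14: 3,632 + 3,238 + 4,424 = 11,294
15–64: 5,532 + 4,806 + 6,129 + 4,712 + 5,380 + 5,567 + 6,472 + 5,558 + 4,326 + 6,506 = 54,988
65+: 4,911 + 2,290 = 7,201
Old-age dependency ratio = 7,201 / 54,988 × 100 = 13
Total dependency ratio = (11,294 + 7,201) / 54,988 × 100 = 18,495 / 54,988 × 100 = 34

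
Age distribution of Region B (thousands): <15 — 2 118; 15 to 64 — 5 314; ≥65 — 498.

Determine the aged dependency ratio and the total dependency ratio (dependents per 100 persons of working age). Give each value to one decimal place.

Old-age dependency ratio = 498 / 5 314 × 100 = 9.4
Total dependency ratio = (2 118 + 498) / 5 314 × 100 = 2 616 / 5 314 × 100 = 49.2

Old-age dependency ratio: 9.4
Total dependency ratio: 49.2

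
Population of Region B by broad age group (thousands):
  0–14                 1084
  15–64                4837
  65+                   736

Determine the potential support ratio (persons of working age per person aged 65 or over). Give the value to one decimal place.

Potential support ratio: 6.6

Potential support ratio = 4837 / 736 = 6.6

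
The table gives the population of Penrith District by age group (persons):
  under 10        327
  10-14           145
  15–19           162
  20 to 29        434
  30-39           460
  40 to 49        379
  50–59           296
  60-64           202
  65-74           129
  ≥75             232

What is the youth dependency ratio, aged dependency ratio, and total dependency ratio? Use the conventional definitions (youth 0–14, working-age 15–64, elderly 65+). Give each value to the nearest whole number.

0–14: 327 + 145 = 472
15–64: 162 + 434 + 460 + 379 + 296 + 202 = 1 933
65+: 129 + 232 = 361
Youth dependency ratio = 472 / 1 933 × 100 = 24
Old-age dependency ratio = 361 / 1 933 × 100 = 19
Total dependency ratio = (472 + 361) / 1 933 × 100 = 833 / 1 933 × 100 = 43

Youth dependency ratio: 24
Old-age dependency ratio: 19
Total dependency ratio: 43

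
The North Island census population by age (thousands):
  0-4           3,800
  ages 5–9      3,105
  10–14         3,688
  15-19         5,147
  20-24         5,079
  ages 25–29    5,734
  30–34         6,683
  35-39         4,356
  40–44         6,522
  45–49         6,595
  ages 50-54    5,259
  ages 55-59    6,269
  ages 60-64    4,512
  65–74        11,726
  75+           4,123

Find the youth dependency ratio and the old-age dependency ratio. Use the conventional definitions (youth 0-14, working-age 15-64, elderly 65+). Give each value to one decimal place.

0–14: 3,800 + 3,105 + 3,688 = 10,593
15–64: 5,147 + 5,079 + 5,734 + 6,683 + 4,356 + 6,522 + 6,595 + 5,259 + 6,269 + 4,512 = 56,156
65+: 11,726 + 4,123 = 15,849
Youth dependency ratio = 10,593 / 56,156 × 100 = 18.9
Old-age dependency ratio = 15,849 / 56,156 × 100 = 28.2

Youth dependency ratio: 18.9
Old-age dependency ratio: 28.2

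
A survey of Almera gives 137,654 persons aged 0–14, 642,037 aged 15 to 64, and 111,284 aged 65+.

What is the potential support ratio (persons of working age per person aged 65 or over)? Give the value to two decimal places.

Potential support ratio = 642,037 / 111,284 = 5.77

Potential support ratio: 5.77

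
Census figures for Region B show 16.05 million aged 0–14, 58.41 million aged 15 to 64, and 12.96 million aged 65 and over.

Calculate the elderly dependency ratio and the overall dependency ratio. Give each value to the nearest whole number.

Old-age dependency ratio: 22
Total dependency ratio: 50

Old-age dependency ratio = 12.96 / 58.41 × 100 = 22
Total dependency ratio = (16.05 + 12.96) / 58.41 × 100 = 29.01 / 58.41 × 100 = 50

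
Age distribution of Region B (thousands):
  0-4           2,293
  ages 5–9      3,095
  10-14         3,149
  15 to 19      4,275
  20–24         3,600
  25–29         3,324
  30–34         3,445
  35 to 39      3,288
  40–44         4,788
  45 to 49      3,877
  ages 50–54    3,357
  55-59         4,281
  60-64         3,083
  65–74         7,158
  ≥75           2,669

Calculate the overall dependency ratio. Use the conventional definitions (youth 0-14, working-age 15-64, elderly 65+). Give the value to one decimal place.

Total dependency ratio: 49.2

0–14: 2,293 + 3,095 + 3,149 = 8,537
15–64: 4,275 + 3,600 + 3,324 + 3,445 + 3,288 + 4,788 + 3,877 + 3,357 + 4,281 + 3,083 = 37,318
65+: 7,158 + 2,669 = 9,827
Total dependency ratio = (8,537 + 9,827) / 37,318 × 100 = 18,364 / 37,318 × 100 = 49.2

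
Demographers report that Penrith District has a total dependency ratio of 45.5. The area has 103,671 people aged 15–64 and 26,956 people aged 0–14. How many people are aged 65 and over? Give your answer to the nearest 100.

Aged 65 and over: 20,200

Total dependency ratio = (youth + elderly) / working-age × 100
45.5 = (26,956 + E) / 103,671 × 100
⇒ 20,200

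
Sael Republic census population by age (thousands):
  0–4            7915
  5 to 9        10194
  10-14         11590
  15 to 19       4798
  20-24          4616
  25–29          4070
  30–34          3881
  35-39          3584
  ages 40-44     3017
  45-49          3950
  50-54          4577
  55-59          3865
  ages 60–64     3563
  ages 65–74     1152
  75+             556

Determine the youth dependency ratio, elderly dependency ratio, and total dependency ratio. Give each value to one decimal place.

Youth dependency ratio: 74.4
Old-age dependency ratio: 4.3
Total dependency ratio: 78.7

0–14: 7915 + 10194 + 11590 = 29699
15–64: 4798 + 4616 + 4070 + 3881 + 3584 + 3017 + 3950 + 4577 + 3865 + 3563 = 39921
65+: 1152 + 556 = 1708
Youth dependency ratio = 29699 / 39921 × 100 = 74.4
Old-age dependency ratio = 1708 / 39921 × 100 = 4.3
Total dependency ratio = (29699 + 1708) / 39921 × 100 = 31407 / 39921 × 100 = 78.7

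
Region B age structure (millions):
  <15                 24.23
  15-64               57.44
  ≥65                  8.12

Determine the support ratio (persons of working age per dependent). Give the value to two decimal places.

Support ratio = 57.44 / (24.23 + 8.12) = 57.44 / 32.35 = 1.78

Support ratio: 1.78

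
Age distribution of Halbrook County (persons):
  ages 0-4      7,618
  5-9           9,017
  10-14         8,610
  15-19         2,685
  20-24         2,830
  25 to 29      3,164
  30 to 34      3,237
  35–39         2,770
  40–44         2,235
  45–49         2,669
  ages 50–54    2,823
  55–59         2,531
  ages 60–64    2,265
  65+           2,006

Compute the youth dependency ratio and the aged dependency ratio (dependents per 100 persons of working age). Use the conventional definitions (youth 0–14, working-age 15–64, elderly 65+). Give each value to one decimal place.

0–14: 7,618 + 9,017 + 8,610 = 25,245
15–64: 2,685 + 2,830 + 3,164 + 3,237 + 2,770 + 2,235 + 2,669 + 2,823 + 2,531 + 2,265 = 27,209
65+: 2,006
Youth dependency ratio = 25,245 / 27,209 × 100 = 92.8
Old-age dependency ratio = 2,006 / 27,209 × 100 = 7.4

Youth dependency ratio: 92.8
Old-age dependency ratio: 7.4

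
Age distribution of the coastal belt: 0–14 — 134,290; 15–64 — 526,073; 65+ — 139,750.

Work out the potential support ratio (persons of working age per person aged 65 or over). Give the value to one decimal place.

Potential support ratio: 3.8

Potential support ratio = 526,073 / 139,750 = 3.8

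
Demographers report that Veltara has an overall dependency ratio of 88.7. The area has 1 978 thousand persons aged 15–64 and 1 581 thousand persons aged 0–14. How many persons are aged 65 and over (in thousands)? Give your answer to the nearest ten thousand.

Aged 65 and over: 170

Total dependency ratio = (youth + elderly) / working-age × 100
88.7 = (1 581 + E) / 1 978 × 100
⇒ 170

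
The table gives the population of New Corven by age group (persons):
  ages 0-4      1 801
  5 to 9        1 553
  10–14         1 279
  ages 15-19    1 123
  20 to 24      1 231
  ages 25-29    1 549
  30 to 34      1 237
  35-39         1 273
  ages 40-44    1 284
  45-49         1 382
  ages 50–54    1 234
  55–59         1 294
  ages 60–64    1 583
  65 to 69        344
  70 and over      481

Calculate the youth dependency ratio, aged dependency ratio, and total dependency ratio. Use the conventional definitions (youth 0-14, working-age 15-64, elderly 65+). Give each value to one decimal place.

0–14: 1 801 + 1 553 + 1 279 = 4 633
15–64: 1 123 + 1 231 + 1 549 + 1 237 + 1 273 + 1 284 + 1 382 + 1 234 + 1 294 + 1 583 = 13 190
65+: 344 + 481 = 825
Youth dependency ratio = 4 633 / 13 190 × 100 = 35.1
Old-age dependency ratio = 825 / 13 190 × 100 = 6.3
Total dependency ratio = (4 633 + 825) / 13 190 × 100 = 5 458 / 13 190 × 100 = 41.4

Youth dependency ratio: 35.1
Old-age dependency ratio: 6.3
Total dependency ratio: 41.4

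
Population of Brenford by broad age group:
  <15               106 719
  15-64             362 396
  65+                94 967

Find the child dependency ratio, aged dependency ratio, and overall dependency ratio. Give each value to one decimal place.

Youth dependency ratio = 106 719 / 362 396 × 100 = 29.4
Old-age dependency ratio = 94 967 / 362 396 × 100 = 26.2
Total dependency ratio = (106 719 + 94 967) / 362 396 × 100 = 201 686 / 362 396 × 100 = 55.7

Youth dependency ratio: 29.4
Old-age dependency ratio: 26.2
Total dependency ratio: 55.7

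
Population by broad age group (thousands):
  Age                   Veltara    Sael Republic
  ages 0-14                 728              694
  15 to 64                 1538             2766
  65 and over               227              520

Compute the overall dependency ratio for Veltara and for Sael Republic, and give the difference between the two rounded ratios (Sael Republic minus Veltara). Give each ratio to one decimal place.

Veltara: 62.1
Sael Republic: 43.9
Difference: -18.2

Veltara: (728 + 227) / 1538 × 100 = 955 / 1538 × 100 = 62.1
Sael Republic: (694 + 520) / 2766 × 100 = 1214 / 2766 × 100 = 43.9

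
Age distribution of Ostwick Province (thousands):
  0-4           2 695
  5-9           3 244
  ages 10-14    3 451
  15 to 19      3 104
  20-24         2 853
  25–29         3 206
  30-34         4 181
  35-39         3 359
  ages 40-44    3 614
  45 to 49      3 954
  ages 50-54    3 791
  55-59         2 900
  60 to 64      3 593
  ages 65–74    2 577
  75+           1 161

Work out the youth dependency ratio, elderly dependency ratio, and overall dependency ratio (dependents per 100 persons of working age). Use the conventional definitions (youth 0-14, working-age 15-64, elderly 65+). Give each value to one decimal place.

0–14: 2 695 + 3 244 + 3 451 = 9 390
15–64: 3 104 + 2 853 + 3 206 + 4 181 + 3 359 + 3 614 + 3 954 + 3 791 + 2 900 + 3 593 = 34 555
65+: 2 577 + 1 161 = 3 738
Youth dependency ratio = 9 390 / 34 555 × 100 = 27.2
Old-age dependency ratio = 3 738 / 34 555 × 100 = 10.8
Total dependency ratio = (9 390 + 3 738) / 34 555 × 100 = 13 128 / 34 555 × 100 = 38.0

Youth dependency ratio: 27.2
Old-age dependency ratio: 10.8
Total dependency ratio: 38.0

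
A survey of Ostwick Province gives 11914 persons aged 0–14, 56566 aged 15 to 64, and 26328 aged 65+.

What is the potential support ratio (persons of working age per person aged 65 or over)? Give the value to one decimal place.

Potential support ratio: 2.1

Potential support ratio = 56566 / 26328 = 2.1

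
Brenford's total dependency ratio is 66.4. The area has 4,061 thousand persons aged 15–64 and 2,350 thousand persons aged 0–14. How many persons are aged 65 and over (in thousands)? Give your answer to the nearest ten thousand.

Total dependency ratio = (youth + elderly) / working-age × 100
66.4 = (2,350 + E) / 4,061 × 100
⇒ 350

Aged 65 and over: 350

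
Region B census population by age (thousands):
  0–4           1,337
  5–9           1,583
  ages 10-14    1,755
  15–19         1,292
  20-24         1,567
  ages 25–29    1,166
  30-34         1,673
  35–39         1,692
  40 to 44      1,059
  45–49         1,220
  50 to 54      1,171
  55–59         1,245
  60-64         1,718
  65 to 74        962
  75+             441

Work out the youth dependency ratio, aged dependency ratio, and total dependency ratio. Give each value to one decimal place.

0–14: 1,337 + 1,583 + 1,755 = 4,675
15–64: 1,292 + 1,567 + 1,166 + 1,673 + 1,692 + 1,059 + 1,220 + 1,171 + 1,245 + 1,718 = 13,803
65+: 962 + 441 = 1,403
Youth dependency ratio = 4,675 / 13,803 × 100 = 33.9
Old-age dependency ratio = 1,403 / 13,803 × 100 = 10.2
Total dependency ratio = (4,675 + 1,403) / 13,803 × 100 = 6,078 / 13,803 × 100 = 44.0

Youth dependency ratio: 33.9
Old-age dependency ratio: 10.2
Total dependency ratio: 44.0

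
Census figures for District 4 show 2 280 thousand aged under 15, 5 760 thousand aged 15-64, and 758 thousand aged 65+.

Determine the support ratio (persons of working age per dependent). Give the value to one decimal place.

Support ratio = 5 760 / (2 280 + 758) = 5 760 / 3 038 = 1.9

Support ratio: 1.9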